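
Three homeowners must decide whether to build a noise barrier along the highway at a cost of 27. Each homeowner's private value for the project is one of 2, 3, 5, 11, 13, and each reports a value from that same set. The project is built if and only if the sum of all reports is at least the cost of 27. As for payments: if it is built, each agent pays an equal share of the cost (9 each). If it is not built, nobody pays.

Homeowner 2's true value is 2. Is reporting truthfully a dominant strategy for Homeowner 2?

Yes

Check each profile of the others' reports and compare truth against every alternative report.
Others report (11, 13): truth gives 0, best alternative gives -7.
Others report (13, 11): truth gives 0, best alternative gives -7.
Others report (13, 13): truth gives -7, best alternative gives -7.
Others report (2, 2): truth gives 0, best alternative gives 0.
Others report (2, 3): truth gives 0, best alternative gives 0.
Others report (2, 5): truth gives 0, best alternative gives 0.
(Remaining 19 profiles checked similarly; truth is weakly best in each.)
In every case the truthful report is at least as good as any alternative, so it is a dominant strategy.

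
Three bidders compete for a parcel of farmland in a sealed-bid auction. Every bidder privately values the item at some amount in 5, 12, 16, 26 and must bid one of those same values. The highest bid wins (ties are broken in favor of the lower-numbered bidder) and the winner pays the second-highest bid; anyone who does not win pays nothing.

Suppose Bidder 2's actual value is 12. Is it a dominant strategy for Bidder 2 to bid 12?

Check each profile of the others' bids and compare truth against every alternative bid.
Others bid (5, 5): truth gives 7, best alternative gives 7.
Others bid (5, 12): truth gives 0, best alternative gives 0.
Others bid (5, 16): truth gives 0, best alternative gives 0.
Others bid (5, 26): truth gives 0, best alternative gives 0.
Others bid (12, 5): truth gives 0, best alternative gives 0.
Others bid (12, 12): truth gives 0, best alternative gives 0.
(Remaining 10 profiles checked similarly; truth is weakly best in each.)
In every case the truthful bid is at least as good as any alternative, so it is a dominant strategy.

Yes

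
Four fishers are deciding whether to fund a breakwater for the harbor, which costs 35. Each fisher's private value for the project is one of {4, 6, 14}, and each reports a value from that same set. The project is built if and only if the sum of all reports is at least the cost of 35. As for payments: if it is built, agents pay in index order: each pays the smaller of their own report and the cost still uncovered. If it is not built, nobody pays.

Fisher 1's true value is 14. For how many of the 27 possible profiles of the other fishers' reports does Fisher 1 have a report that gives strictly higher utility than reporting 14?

7

Others report (4, 14, 14): truth gives 0; report 4 gives 10 > 0. Violating.
Others report (6, 14, 14): truth gives 0; report 4 gives 10 > 0. Violating.
Others report (14, 4, 14): truth gives 0; report 4 gives 10 > 0. Violating.
Others report (14, 6, 14): truth gives 0; report 4 gives 10 > 0. Violating.
Others report (4, 4, 4): truth gives 0; no alternative beats it.
Others report (4, 4, 6): truth gives 0; no alternative beats it.
(Checking all 27 profiles: 7 have a profitable deviation, 20 do not.)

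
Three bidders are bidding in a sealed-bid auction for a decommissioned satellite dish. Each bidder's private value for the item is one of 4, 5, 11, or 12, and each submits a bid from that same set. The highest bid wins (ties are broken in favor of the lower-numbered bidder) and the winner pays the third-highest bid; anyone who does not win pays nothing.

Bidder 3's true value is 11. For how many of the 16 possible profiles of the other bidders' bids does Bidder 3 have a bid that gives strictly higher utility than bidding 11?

4

Others bid (4, 11): truth gives 0; bid 12 gives 7 > 0. Violating.
Others bid (5, 11): truth gives 0; bid 12 gives 6 > 0. Violating.
Others bid (11, 4): truth gives 0; bid 12 gives 7 > 0. Violating.
Others bid (11, 5): truth gives 0; bid 12 gives 6 > 0. Violating.
Others bid (4, 4): truth gives 7; no alternative beats it.
Others bid (4, 5): truth gives 7; no alternative beats it.
(Checking all 16 profiles: 4 have a profitable deviation, 12 do not.)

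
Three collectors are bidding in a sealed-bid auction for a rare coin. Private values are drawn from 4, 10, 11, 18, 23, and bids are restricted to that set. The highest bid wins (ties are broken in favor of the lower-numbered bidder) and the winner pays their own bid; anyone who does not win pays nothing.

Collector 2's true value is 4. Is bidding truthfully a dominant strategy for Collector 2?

Check each profile of the others' bids and compare truth against every alternative bid.
Others bid (4, 4): truth gives 0, best alternative gives -6.
Others bid (4, 10): truth gives 0, best alternative gives -6.
Others bid (4, 11): truth gives 0, best alternative gives 0.
Others bid (4, 18): truth gives 0, best alternative gives 0.
Others bid (4, 23): truth gives 0, best alternative gives 0.
Others bid (10, 4): truth gives 0, best alternative gives 0.
(Remaining 19 profiles checked similarly; truth is weakly best in each.)
In every case the truthful bid is at least as good as any alternative, so it is a dominant strategy.

Yes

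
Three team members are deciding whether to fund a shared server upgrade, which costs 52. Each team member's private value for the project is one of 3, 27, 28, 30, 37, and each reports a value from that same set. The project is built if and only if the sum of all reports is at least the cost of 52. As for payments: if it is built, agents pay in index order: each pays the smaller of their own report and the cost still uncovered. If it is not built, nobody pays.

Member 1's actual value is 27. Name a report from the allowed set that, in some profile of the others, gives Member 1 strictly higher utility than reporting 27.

Suppose Member 2 reports 27 and Member 3 reports 27.
Report 27: project built, pays 27, utility 27 - 27 = 0.
Report 3: project built, pays 3, utility 27 - 3 = 24.
So reporting 3 beats truth here (24 > 0).

3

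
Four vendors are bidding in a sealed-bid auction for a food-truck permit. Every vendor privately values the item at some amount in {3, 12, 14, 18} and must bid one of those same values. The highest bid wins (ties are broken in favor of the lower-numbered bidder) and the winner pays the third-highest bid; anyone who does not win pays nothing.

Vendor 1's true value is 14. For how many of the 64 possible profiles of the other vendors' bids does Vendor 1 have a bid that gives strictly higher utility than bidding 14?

Others bid (3, 3, 18): truth gives 0; bid 18 gives 11 > 0. Violating.
Others bid (3, 12, 18): truth gives 0; bid 18 gives 2 > 0. Violating.
Others bid (3, 18, 3): truth gives 0; bid 18 gives 11 > 0. Violating.
Others bid (3, 18, 12): truth gives 0; bid 18 gives 2 > 0. Violating.
Others bid (3, 3, 3): truth gives 11; no alternative beats it.
Others bid (3, 3, 12): truth gives 11; no alternative beats it.
(Checking all 64 profiles: 12 have a profitable deviation, 52 do not.)

12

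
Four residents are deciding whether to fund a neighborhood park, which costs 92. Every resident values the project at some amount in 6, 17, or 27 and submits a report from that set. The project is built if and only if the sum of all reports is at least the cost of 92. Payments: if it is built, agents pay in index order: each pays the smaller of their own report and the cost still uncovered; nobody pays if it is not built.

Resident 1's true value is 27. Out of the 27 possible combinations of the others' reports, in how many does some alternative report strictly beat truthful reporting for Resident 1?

Others report (27, 27, 27): truth gives 0; report 17 gives 10 > 0. Violating.
Others report (6, 6, 6): truth gives 0; no alternative beats it.
Others report (6, 6, 17): truth gives 0; no alternative beats it.
(Checking all 27 profiles: 1 has a profitable deviation, 26 do not.)

1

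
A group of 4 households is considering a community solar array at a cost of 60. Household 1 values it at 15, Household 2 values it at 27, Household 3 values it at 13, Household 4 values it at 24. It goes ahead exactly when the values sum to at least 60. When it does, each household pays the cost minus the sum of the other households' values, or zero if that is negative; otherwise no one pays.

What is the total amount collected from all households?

Total value 79 ≥ cost 60, so it is built.
Household 1: others sum to 64; max(0, 60 - 64) = 0.
Household 2: others sum to 52; max(0, 60 - 52) = 8.
Household 3: others sum to 66; max(0, 60 - 66) = 0.
Household 4: others sum to 55; max(0, 60 - 55) = 5.
Total collected = 0 + 8 + 0 + 5 = 13.

13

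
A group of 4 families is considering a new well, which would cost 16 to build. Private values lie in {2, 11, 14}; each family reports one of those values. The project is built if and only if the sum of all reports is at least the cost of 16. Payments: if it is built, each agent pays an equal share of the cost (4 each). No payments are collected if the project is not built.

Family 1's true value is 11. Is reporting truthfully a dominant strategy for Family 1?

Check each profile of the others' reports and compare truth against every alternative report.
Others report (2, 2, 2): truth gives 7, best alternative gives 7.
Others report (2, 2, 11): truth gives 7, best alternative gives 7.
Others report (2, 2, 14): truth gives 7, best alternative gives 7.
Others report (2, 11, 2): truth gives 7, best alternative gives 7.
Others report (2, 11, 11): truth gives 7, best alternative gives 7.
Others report (2, 11, 14): truth gives 7, best alternative gives 7.
(Remaining 21 profiles checked similarly; truth is weakly best in each.)
In every case the truthful report is at least as good as any alternative, so it is a dominant strategy.

Yes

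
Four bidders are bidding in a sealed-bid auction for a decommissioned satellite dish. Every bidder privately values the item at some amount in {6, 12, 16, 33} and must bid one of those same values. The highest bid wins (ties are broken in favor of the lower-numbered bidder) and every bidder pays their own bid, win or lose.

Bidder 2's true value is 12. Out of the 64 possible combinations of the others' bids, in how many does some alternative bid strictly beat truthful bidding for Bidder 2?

60

Others bid (6, 6, 16): truth gives -12; bid 16 gives -4 > -12. Violating.
Others bid (6, 6, 33): truth gives -12; bid 6 gives -6 > -12. Violating.
Others bid (6, 12, 16): truth gives -12; bid 16 gives -4 > -12. Violating.
Others bid (6, 12, 33): truth gives -12; bid 6 gives -6 > -12. Violating.
Others bid (6, 6, 6): truth gives 0; no alternative beats it.
Others bid (6, 6, 12): truth gives 0; no alternative beats it.
(Checking all 64 profiles: 60 have a profitable deviation, 4 do not.)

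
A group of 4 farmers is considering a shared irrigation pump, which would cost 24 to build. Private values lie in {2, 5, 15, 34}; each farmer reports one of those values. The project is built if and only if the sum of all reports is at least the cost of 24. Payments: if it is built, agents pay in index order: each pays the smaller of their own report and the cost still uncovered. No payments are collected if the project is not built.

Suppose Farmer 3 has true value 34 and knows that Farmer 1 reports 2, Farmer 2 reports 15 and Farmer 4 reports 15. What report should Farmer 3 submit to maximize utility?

Report 2: project built, pays 2, utility 34 - 2 = 32.
Report 5: project built, pays 5, utility 34 - 5 = 29.
Report 15: project built, pays 7, utility 34 - 7 = 27.
Report 34: project built, pays 7, utility 34 - 7 = 27.
The best choice is 2 with utility 32.

2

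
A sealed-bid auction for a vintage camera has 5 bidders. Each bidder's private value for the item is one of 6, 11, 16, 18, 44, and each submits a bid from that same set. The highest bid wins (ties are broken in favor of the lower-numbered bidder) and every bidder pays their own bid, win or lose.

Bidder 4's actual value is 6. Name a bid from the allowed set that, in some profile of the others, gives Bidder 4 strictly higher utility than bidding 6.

Suppose Bidder 1 bids 6, Bidder 2 bids 6, Bidder 3 bids 6 and Bidder 5 bids 6.
Bid 6: loses but pays 6, utility -6.
Bid 11: wins, pays 11, utility 6 - 11 = -5.
So bidding 11 beats truth here (-5 > -6).

11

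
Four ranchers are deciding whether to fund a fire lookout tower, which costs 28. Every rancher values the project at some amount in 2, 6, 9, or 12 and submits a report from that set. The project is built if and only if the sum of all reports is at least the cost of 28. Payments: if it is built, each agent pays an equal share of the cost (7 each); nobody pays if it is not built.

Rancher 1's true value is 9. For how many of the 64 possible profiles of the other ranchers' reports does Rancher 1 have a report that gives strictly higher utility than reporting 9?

Others report (2, 2, 12): truth gives 0; report 12 gives 2 > 0. Violating.
Others report (2, 6, 9): truth gives 0; report 12 gives 2 > 0. Violating.
Others report (2, 9, 6): truth gives 0; report 12 gives 2 > 0. Violating.
Others report (2, 12, 2): truth gives 0; report 12 gives 2 > 0. Violating.
Others report (2, 2, 2): truth gives 0; no alternative beats it.
Others report (2, 2, 6): truth gives 0; no alternative beats it.
(Checking all 64 profiles: 10 have a profitable deviation, 54 do not.)

10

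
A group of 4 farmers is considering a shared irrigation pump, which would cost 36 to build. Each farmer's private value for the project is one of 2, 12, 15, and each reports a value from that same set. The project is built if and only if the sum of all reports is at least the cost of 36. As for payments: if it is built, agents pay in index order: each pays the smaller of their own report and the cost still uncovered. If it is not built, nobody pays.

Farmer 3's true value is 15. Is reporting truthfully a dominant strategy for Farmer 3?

Consider the case where Farmer 1 reports 2, Farmer 2 reports 12 and Farmer 4 reports 12.
Truthful report 15: project built, pays 15, utility 15 - 15 = 0.
Report 12 instead: project built, pays 12, utility 15 - 12 = 3.
Since 3 > 0, reporting 12 is strictly better here, so truthful reporting is not dominant.

No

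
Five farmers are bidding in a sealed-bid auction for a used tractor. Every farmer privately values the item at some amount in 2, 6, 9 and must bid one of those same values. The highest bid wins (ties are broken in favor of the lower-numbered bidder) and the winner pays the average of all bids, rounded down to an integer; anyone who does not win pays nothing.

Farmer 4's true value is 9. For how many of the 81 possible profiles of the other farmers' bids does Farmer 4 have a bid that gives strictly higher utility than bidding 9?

2

Others bid (2, 2, 2, 2): truth gives 6; bid 6 gives 7 > 6. Violating.
Others bid (2, 2, 2, 6): truth gives 5; bid 6 gives 6 > 5. Violating.
Others bid (2, 2, 2, 9): truth gives 5; no alternative beats it.
Others bid (2, 2, 6, 2): truth gives 5; no alternative beats it.
(Checking all 81 profiles: 2 have a profitable deviation, 79 do not.)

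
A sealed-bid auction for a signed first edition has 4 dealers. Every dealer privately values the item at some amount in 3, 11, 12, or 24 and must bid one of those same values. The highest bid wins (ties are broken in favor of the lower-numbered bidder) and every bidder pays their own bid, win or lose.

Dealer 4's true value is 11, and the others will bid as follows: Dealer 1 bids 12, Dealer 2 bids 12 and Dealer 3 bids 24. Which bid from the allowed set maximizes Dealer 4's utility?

3

Bid 3: loses but pays 3, utility -3.
Bid 11: loses but pays 11, utility -11.
Bid 12: loses but pays 12, utility -12.
Bid 24: loses but pays 24, utility -24.
The best choice is 3 with utility -3.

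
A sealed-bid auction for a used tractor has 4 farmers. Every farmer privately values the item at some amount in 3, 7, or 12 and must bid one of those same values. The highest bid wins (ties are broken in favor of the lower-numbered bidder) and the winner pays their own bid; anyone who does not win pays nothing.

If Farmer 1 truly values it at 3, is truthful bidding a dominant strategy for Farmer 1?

Check each profile of the others' bids and compare truth against every alternative bid.
Others bid (3, 3, 3): truth gives 0, best alternative gives -4.
Others bid (3, 3, 7): truth gives 0, best alternative gives -4.
Others bid (3, 7, 3): truth gives 0, best alternative gives -4.
Others bid (3, 7, 7): truth gives 0, best alternative gives -4.
Others bid (7, 3, 3): truth gives 0, best alternative gives -4.
Others bid (7, 3, 7): truth gives 0, best alternative gives -4.
(Remaining 21 profiles checked similarly; truth is weakly best in each.)
In every case the truthful bid is at least as good as any alternative, so it is a dominant strategy.

Yes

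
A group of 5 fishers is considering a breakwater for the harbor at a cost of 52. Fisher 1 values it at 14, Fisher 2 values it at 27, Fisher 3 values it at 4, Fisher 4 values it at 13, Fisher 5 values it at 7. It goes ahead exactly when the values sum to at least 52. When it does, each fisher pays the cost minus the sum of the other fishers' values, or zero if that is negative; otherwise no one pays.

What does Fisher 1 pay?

Total value 65 ≥ cost 52, so the project is built.
The other fishers' values sum to 51.
Cost minus that sum is 52 - 51 = 1.

1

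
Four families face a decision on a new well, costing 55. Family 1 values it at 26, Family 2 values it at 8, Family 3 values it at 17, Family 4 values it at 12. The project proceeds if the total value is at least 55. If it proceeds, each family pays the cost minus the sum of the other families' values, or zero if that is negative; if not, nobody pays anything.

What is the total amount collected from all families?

31

Total value 63 ≥ cost 55, so it is built.
Family 1: others sum to 37; max(0, 55 - 37) = 18.
Family 2: others sum to 55; max(0, 55 - 55) = 0.
Family 3: others sum to 46; max(0, 55 - 46) = 9.
Family 4: others sum to 51; max(0, 55 - 51) = 4.
Total collected = 18 + 0 + 9 + 4 = 31.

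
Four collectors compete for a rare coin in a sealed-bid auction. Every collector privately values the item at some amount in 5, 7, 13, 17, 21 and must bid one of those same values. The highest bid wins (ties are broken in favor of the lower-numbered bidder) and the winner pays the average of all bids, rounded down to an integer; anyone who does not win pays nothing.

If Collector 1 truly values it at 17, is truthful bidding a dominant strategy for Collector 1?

Consider the case where Collector 2 bids 5, Collector 3 bids 5 and Collector 4 bids 5.
Truthful bid 17: wins, pays 8, utility 17 - 8 = 9.
Bid 5 instead: wins, pays 5, utility 17 - 5 = 12.
Since 12 > 9, bidding 5 is strictly better here, so truthful bidding is not dominant.

No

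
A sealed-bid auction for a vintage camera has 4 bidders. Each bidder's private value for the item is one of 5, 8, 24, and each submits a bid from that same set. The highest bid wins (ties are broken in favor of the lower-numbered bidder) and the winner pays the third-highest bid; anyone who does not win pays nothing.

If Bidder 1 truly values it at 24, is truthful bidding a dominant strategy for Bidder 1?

Check each profile of the others' bids and compare truth against every alternative bid.
Others bid (5, 5, 24): truth gives 19, best alternative gives 0.
Others bid (5, 24, 5): truth gives 19, best alternative gives 0.
Others bid (24, 5, 5): truth gives 19, best alternative gives 0.
Others bid (5, 8, 24): truth gives 16, best alternative gives 0.
Others bid (5, 24, 8): truth gives 16, best alternative gives 0.
Others bid (8, 5, 24): truth gives 16, best alternative gives 0.
(Remaining 21 profiles checked similarly; truth is weakly best in each.)
In every case the truthful bid is at least as good as any alternative, so it is a dominant strategy.

Yes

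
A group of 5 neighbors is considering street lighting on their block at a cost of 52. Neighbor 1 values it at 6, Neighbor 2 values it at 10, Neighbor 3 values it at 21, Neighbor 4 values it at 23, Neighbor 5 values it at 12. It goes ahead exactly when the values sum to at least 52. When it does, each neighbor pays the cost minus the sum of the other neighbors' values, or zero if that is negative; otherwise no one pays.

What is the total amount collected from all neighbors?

Total value 72 ≥ cost 52, so it is built.
Neighbor 1: others sum to 66; max(0, 52 - 66) = 0.
Neighbor 2: others sum to 62; max(0, 52 - 62) = 0.
Neighbor 3: others sum to 51; max(0, 52 - 51) = 1.
Neighbor 4: others sum to 49; max(0, 52 - 49) = 3.
Neighbor 5: others sum to 60; max(0, 52 - 60) = 0.
Total collected = 0 + 0 + 1 + 3 + 0 = 4.

4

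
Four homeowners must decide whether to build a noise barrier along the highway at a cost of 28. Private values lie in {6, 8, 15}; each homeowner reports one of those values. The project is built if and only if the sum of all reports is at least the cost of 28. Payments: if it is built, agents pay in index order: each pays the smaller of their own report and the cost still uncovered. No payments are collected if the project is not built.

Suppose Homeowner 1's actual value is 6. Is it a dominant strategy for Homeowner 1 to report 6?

Check each profile of the others' reports and compare truth against every alternative report.
Others report (6, 6, 8): truth gives 0, best alternative gives -2.
Others report (6, 6, 15): truth gives 0, best alternative gives -2.
Others report (6, 8, 6): truth gives 0, best alternative gives -2.
Others report (6, 8, 8): truth gives 0, best alternative gives -2.
Others report (6, 8, 15): truth gives 0, best alternative gives -2.
Others report (6, 15, 6): truth gives 0, best alternative gives -2.
(Remaining 21 profiles checked similarly; truth is weakly best in each.)
In every case the truthful report is at least as good as any alternative, so it is a dominant strategy.

Yes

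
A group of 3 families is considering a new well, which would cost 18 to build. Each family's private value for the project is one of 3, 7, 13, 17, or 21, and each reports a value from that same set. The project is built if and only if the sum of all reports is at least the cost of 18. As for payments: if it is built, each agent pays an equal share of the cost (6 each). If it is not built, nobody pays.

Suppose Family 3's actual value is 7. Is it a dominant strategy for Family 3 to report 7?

No

Consider the case where Family 1 reports 3 and Family 2 reports 3.
Truthful report 7: project not built, utility 0.
Report 13 instead: project built, pays 6, utility 7 - 6 = 1.
Since 1 > 0, reporting 13 is strictly better here, so truthful reporting is not dominant.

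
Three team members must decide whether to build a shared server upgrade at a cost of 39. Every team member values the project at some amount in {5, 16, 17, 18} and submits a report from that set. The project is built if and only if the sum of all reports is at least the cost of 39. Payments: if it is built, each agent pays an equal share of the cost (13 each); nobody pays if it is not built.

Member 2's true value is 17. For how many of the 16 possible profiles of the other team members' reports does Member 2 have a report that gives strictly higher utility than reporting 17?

2

Others report (5, 16): truth gives 0; report 18 gives 4 > 0. Violating.
Others report (16, 5): truth gives 0; report 18 gives 4 > 0. Violating.
Others report (5, 5): truth gives 0; no alternative beats it.
Others report (5, 17): truth gives 4; no alternative beats it.
(Checking all 16 profiles: 2 have a profitable deviation, 14 do not.)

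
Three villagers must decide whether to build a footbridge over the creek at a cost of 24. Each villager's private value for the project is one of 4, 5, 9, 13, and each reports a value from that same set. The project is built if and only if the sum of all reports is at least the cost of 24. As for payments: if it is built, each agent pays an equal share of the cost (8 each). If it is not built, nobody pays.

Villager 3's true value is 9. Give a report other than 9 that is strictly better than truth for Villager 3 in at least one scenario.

13

Suppose Villager 1 reports 4 and Villager 2 reports 9.
Report 9: project not built, utility 0.
Report 13: project built, pays 8, utility 9 - 8 = 1.
So reporting 13 beats truth here (1 > 0).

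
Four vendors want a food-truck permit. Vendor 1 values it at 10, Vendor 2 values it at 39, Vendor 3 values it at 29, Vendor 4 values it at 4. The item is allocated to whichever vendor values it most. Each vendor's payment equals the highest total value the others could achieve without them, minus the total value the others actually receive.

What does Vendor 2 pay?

29

Vendor 2 has the highest value and receives the item.
Without Vendor 2, the item would go to the next-highest value, 29, so the others could achieve 29.
With Vendor 2 present and winning, the others receive nothing, so their total is 0.
Payment = 29 - 0 = 29.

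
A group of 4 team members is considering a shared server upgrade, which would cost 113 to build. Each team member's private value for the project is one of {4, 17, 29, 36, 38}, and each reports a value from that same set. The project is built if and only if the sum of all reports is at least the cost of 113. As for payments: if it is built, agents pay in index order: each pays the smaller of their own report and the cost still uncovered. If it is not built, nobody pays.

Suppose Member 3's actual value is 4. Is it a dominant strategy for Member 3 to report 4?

Check each profile of the others' reports and compare truth against every alternative report.
Others report (29, 29, 38): truth gives 0, best alternative gives -13.
Others report (29, 36, 36): truth gives 0, best alternative gives -13.
Others report (29, 36, 38): truth gives 0, best alternative gives -13.
Others report (29, 38, 29): truth gives 0, best alternative gives -13.
Others report (29, 38, 36): truth gives 0, best alternative gives -13.
Others report (29, 38, 38): truth gives 0, best alternative gives -13.
(Remaining 119 profiles checked similarly; truth is weakly best in each.)
In every case the truthful report is at least as good as any alternative, so it is a dominant strategy.

Yes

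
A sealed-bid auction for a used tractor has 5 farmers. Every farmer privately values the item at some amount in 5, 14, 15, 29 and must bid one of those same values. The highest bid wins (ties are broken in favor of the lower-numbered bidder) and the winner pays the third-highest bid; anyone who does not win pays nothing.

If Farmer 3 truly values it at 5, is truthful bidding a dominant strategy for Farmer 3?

Yes

Check each profile of the others' bids and compare truth against every alternative bid.
Others bid (5, 5, 14, 14): truth gives 0, best alternative gives -9.
Others bid (5, 5, 5, 5): truth gives 0, best alternative gives 0.
Others bid (5, 5, 5, 14): truth gives 0, best alternative gives 0.
Others bid (5, 5, 5, 15): truth gives 0, best alternative gives 0.
Others bid (5, 5, 5, 29): truth gives 0, best alternative gives 0.
Others bid (5, 5, 14, 5): truth gives 0, best alternative gives 0.
(Remaining 250 profiles checked similarly; truth is weakly best in each.)
In every case the truthful bid is at least as good as any alternative, so it is a dominant strategy.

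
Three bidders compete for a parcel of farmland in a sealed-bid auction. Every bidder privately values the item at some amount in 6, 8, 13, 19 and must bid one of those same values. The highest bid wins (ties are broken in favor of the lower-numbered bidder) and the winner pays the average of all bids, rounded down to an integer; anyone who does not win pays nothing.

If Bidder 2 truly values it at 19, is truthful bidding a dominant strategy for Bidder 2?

Consider the case where Bidder 1 bids 6 and Bidder 3 bids 6.
Truthful bid 19: wins, pays 10, utility 19 - 10 = 9.
Bid 8 instead: wins, pays 6, utility 19 - 6 = 13.
Since 13 > 9, bidding 8 is strictly better here, so truthful bidding is not dominant.

No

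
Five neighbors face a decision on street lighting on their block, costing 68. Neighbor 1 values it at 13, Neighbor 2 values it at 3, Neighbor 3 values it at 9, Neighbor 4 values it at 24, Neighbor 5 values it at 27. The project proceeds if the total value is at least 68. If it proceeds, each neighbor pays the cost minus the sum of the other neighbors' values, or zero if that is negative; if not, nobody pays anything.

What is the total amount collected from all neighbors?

Total value 76 ≥ cost 68, so it is built.
Neighbor 1: others sum to 63; max(0, 68 - 63) = 5.
Neighbor 2: others sum to 73; max(0, 68 - 73) = 0.
Neighbor 3: others sum to 67; max(0, 68 - 67) = 1.
Neighbor 4: others sum to 52; max(0, 68 - 52) = 16.
Neighbor 5: others sum to 49; max(0, 68 - 49) = 19.
Total collected = 5 + 0 + 1 + 16 + 19 = 41.

41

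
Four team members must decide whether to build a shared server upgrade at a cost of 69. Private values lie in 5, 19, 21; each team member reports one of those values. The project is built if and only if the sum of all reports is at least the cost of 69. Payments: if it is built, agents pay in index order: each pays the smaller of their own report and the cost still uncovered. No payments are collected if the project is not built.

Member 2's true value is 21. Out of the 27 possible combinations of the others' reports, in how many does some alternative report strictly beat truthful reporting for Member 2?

8

Others report (19, 19, 19): truth gives 0; report 19 gives 2 > 0. Violating.
Others report (19, 19, 21): truth gives 0; report 19 gives 2 > 0. Violating.
Others report (19, 21, 19): truth gives 0; report 19 gives 2 > 0. Violating.
Others report (19, 21, 21): truth gives 0; report 19 gives 2 > 0. Violating.
Others report (5, 5, 5): truth gives 0; no alternative beats it.
Others report (5, 5, 19): truth gives 0; no alternative beats it.
(Checking all 27 profiles: 8 have a profitable deviation, 19 do not.)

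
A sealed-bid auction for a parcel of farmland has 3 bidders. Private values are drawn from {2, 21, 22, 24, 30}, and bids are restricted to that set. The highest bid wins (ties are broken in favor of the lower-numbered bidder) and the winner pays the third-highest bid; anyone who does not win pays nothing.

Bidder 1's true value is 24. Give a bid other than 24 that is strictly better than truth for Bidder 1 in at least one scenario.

30

Suppose Bidder 2 bids 2 and Bidder 3 bids 30.
Bid 24: loses, pays 0, utility 0.
Bid 30: wins, pays 2, utility 24 - 2 = 22.
So bidding 30 beats truth here (22 > 0).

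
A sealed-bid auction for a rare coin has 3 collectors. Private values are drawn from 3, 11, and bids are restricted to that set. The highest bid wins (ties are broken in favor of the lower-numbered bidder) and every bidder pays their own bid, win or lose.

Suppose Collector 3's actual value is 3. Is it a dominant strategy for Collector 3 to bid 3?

Yes

Check each profile of the others' bids and compare truth against every alternative bid.
Others bid (3, 11): truth gives -3, best alternative gives -11.
Others bid (11, 3): truth gives -3, best alternative gives -11.
Others bid (11, 11): truth gives -3, best alternative gives -11.
Others bid (3, 3): truth gives -3, best alternative gives -8.
In every case the truthful bid is at least as good as any alternative, so it is a dominant strategy.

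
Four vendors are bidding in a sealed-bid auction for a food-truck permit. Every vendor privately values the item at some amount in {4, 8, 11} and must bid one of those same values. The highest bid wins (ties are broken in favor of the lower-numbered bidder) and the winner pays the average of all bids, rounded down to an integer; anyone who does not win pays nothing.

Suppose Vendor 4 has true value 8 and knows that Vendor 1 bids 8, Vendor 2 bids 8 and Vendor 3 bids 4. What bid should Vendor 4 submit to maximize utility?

Bid 4: loses, pays 0, utility 0.
Bid 8: loses, pays 0, utility 0.
Bid 11: wins, pays 7, utility 8 - 7 = 1.
The best choice is 11 with utility 1.

11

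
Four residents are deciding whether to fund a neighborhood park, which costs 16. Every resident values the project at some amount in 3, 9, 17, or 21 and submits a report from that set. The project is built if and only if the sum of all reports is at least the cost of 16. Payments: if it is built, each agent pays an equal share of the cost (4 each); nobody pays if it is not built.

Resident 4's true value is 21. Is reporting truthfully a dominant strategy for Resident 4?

Yes

Check each profile of the others' reports and compare truth against every alternative report.
Others report (3, 3, 3): truth gives 17, best alternative gives 17.
Others report (3, 3, 9): truth gives 17, best alternative gives 17.
Others report (3, 3, 17): truth gives 17, best alternative gives 17.
Others report (3, 3, 21): truth gives 17, best alternative gives 17.
Others report (3, 9, 3): truth gives 17, best alternative gives 17.
Others report (3, 9, 9): truth gives 17, best alternative gives 17.
(Remaining 58 profiles checked similarly; truth is weakly best in each.)
In every case the truthful report is at least as good as any alternative, so it is a dominant strategy.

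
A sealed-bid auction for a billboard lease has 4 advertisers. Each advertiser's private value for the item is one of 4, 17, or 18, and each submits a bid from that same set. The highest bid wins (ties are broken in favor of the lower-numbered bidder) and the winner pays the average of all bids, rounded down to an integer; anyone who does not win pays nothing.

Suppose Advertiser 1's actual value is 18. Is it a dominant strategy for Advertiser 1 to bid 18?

No

Consider the case where Advertiser 2 bids 4, Advertiser 3 bids 4 and Advertiser 4 bids 4.
Truthful bid 18: wins, pays 7, utility 18 - 7 = 11.
Bid 4 instead: wins, pays 4, utility 18 - 4 = 14.
Since 14 > 11, bidding 4 is strictly better here, so truthful bidding is not dominant.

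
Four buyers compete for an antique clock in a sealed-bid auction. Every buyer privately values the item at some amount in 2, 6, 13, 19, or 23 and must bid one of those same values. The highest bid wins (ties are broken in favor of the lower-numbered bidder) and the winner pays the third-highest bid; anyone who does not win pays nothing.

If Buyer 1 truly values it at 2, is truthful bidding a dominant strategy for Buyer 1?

Yes

Check each profile of the others' bids and compare truth against every alternative bid.
Others bid (2, 6, 6): truth gives 0, best alternative gives -4.
Others bid (6, 2, 6): truth gives 0, best alternative gives -4.
Others bid (6, 6, 2): truth gives 0, best alternative gives -4.
Others bid (6, 6, 6): truth gives 0, best alternative gives -4.
Others bid (2, 2, 2): truth gives 0, best alternative gives 0.
Others bid (2, 2, 6): truth gives 0, best alternative gives 0.
(Remaining 119 profiles checked similarly; truth is weakly best in each.)
In every case the truthful bid is at least as good as any alternative, so it is a dominant strategy.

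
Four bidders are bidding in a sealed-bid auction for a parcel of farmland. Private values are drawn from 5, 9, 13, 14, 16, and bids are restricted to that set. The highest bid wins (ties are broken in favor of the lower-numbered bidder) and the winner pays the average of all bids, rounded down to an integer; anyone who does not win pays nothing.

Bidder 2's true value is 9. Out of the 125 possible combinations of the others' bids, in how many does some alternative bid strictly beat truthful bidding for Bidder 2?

1

Others bid (9, 5, 5): truth gives 0; bid 13 gives 1 > 0. Violating.
Others bid (5, 5, 5): truth gives 3; no alternative beats it.
Others bid (5, 5, 9): truth gives 2; no alternative beats it.
(Checking all 125 profiles: 1 has a profitable deviation, 124 do not.)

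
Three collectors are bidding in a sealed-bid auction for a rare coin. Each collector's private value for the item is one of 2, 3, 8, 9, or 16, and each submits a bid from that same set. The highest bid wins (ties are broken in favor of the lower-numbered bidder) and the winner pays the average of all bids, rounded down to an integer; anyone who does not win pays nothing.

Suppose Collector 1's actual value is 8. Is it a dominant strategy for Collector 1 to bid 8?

No

Consider the case where Collector 2 bids 2 and Collector 3 bids 2.
Truthful bid 8: wins, pays 4, utility 8 - 4 = 4.
Bid 2 instead: wins, pays 2, utility 8 - 2 = 6.
Since 6 > 4, bidding 2 is strictly better here, so truthful bidding is not dominant.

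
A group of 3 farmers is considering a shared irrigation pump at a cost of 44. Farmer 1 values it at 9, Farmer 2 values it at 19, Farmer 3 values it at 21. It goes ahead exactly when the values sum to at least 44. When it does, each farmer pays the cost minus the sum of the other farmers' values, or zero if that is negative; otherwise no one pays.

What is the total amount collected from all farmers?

Total value 49 ≥ cost 44, so it is built.
Farmer 1: others sum to 40; max(0, 44 - 40) = 4.
Farmer 2: others sum to 30; max(0, 44 - 30) = 14.
Farmer 3: others sum to 28; max(0, 44 - 28) = 16.
Total collected = 4 + 14 + 16 = 34.

34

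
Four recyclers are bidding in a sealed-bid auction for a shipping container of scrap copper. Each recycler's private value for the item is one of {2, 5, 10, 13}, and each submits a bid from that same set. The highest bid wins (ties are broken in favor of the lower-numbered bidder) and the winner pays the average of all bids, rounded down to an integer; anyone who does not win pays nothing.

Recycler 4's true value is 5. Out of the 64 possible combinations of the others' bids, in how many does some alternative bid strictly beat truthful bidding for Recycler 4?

3

Others bid (2, 2, 5): truth gives 0; bid 10 gives 1 > 0. Violating.
Others bid (2, 5, 2): truth gives 0; bid 10 gives 1 > 0. Violating.
Others bid (5, 2, 2): truth gives 0; bid 10 gives 1 > 0. Violating.
Others bid (2, 2, 2): truth gives 3; no alternative beats it.
Others bid (2, 2, 10): truth gives 0; no alternative beats it.
(Checking all 64 profiles: 3 have a profitable deviation, 61 do not.)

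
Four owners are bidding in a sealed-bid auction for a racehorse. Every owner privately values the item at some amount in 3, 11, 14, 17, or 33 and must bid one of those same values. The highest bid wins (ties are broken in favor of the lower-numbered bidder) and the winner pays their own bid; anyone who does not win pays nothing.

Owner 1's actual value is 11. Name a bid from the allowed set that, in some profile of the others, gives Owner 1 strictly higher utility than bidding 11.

3

Suppose Owner 2 bids 3, Owner 3 bids 3 and Owner 4 bids 3.
Bid 11: wins, pays 11, utility 11 - 11 = 0.
Bid 3: wins, pays 3, utility 11 - 3 = 8.
So bidding 3 beats truth here (8 > 0).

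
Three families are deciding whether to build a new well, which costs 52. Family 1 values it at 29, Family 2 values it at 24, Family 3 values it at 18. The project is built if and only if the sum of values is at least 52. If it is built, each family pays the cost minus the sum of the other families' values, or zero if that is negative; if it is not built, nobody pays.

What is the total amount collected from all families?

Total value 71 ≥ cost 52, so it is built.
Family 1: others sum to 42; max(0, 52 - 42) = 10.
Family 2: others sum to 47; max(0, 52 - 47) = 5.
Family 3: others sum to 53; max(0, 52 - 53) = 0.
Total collected = 10 + 5 + 0 = 15.

15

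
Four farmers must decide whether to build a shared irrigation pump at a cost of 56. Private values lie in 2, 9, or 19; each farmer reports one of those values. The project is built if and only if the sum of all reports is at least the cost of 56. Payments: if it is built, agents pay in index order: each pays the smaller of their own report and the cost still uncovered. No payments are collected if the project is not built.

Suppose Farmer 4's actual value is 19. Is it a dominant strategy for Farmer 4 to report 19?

Check each profile of the others' reports and compare truth against every alternative report.
Others report (2, 19, 19): truth gives 3, best alternative gives 0.
Others report (19, 2, 19): truth gives 3, best alternative gives 0.
Others report (19, 19, 2): truth gives 3, best alternative gives 0.
Others report (19, 19, 19): truth gives 19, best alternative gives 19.
Others report (9, 19, 19): truth gives 10, best alternative gives 10.
Others report (19, 9, 19): truth gives 10, best alternative gives 10.
(Remaining 21 profiles checked similarly; truth is weakly best in each.)
In every case the truthful report is at least as good as any alternative, so it is a dominant strategy.

Yes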